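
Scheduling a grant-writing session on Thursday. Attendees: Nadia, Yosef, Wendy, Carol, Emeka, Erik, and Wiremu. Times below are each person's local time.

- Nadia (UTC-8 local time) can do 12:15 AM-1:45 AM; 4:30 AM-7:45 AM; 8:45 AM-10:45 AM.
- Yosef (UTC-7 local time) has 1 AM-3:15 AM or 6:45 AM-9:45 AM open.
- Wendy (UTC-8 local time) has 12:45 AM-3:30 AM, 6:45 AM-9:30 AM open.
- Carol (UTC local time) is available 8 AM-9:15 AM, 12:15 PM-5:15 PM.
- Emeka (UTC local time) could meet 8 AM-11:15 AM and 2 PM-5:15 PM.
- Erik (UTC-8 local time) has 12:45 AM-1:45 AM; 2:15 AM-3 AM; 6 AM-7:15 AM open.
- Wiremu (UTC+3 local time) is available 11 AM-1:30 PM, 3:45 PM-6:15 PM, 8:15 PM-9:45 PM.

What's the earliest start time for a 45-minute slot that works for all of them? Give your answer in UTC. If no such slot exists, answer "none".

Nadia in UTC: 08:15-09:45, 12:30-15:45, 16:45-18:45 (add 8h to convert from UTC-8).
Yosef in UTC: 08:00-10:15, 13:45-16:45 (add 7h to convert from UTC-7).
Wendy in UTC: 08:45-11:30, 14:45-17:30 (add 8h to convert from UTC-8).
Carol in UTC: 08:00-09:15, 12:15-17:15.
Emeka in UTC: 08:00-11:15, 14:00-17:15.
Erik in UTC: 08:45-09:45, 10:15-11:00, 14:00-15:15 (add 8h to convert from UTC-8).
Wiremu in UTC: 08:00-10:30, 12:45-15:15, 17:15-18:45 (subtract 3h to convert from UTC+3).
Nadia ∩ Yosef: 08:15-09:45, 13:45-15:45.
Nadia ∩ Yosef ∩ Wendy: 08:45-09:45, 14:45-15:45.
Nadia ∩ Yosef ∩ Wendy ∩ Carol: 08:45-09:15, 14:45-15:45.
Nadia ∩ Yosef ∩ Wendy ∩ Carol ∩ Emeka: 08:45-09:15, 14:45-15:45.
Nadia ∩ Yosef ∩ Wendy ∩ Carol ∩ Emeka ∩ Erik: 08:45-09:15, 14:45-15:15.
Nadia ∩ Yosef ∩ Wendy ∩ Carol ∩ Emeka ∩ Erik ∩ Wiremu: 08:45-09:15, 14:45-15:15.
No common window is at least 45 minutes long.

none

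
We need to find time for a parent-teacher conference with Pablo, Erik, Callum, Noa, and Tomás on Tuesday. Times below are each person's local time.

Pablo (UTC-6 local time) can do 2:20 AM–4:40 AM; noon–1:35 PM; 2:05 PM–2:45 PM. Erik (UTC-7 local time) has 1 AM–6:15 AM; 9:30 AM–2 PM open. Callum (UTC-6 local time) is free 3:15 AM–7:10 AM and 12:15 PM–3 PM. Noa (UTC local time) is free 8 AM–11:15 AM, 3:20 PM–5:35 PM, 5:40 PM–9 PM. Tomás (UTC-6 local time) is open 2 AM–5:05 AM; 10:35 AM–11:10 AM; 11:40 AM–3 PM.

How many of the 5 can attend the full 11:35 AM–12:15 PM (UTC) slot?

Pablo in UTC: 08:20-10:40, 18:00-19:35, 20:05-20:45 (add 6h to convert from UTC-6).
Erik in UTC: 08:00-13:15, 16:30-21:00 (add 7h to convert from UTC-7).
Callum in UTC: 09:15-13:10, 18:15-21:00 (add 6h to convert from UTC-6).
Noa in UTC: 08:00-11:15, 15:20-17:35, 17:40-21:00.
Tomás in UTC: 08:00-11:05, 16:35-17:10, 17:40-21:00 (add 6h to convert from UTC-6).
Erik and Callum can make the full 11:35-12:15 slot — that's 2.

2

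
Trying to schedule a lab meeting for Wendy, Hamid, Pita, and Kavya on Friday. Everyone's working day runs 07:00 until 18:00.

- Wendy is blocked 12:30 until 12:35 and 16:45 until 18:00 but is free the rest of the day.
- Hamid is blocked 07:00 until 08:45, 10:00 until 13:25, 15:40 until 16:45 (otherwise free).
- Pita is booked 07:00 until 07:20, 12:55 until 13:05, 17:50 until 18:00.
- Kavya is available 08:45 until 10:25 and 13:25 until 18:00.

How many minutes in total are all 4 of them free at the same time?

210

Wendy free: 07:00-12:30, 12:35-16:45 (invert busy blocks within the working day).
Hamid free: 08:45-10:00, 13:25-15:40, 16:45-18:00 (invert busy blocks within the working day).
Pita free: 07:20-12:55, 13:05-17:50 (invert busy blocks within the working day).
Kavya free: 08:45-10:25, 13:25-18:00.
Wendy ∩ Hamid: 08:45-10:00, 13:25-15:40.
Wendy ∩ Hamid ∩ Pita: 08:45-10:00, 13:25-15:40.
Wendy ∩ Hamid ∩ Pita ∩ Kavya: 08:45-10:00, 13:25-15:40.
Summing the common windows: 75 + 135 = 210 minutes.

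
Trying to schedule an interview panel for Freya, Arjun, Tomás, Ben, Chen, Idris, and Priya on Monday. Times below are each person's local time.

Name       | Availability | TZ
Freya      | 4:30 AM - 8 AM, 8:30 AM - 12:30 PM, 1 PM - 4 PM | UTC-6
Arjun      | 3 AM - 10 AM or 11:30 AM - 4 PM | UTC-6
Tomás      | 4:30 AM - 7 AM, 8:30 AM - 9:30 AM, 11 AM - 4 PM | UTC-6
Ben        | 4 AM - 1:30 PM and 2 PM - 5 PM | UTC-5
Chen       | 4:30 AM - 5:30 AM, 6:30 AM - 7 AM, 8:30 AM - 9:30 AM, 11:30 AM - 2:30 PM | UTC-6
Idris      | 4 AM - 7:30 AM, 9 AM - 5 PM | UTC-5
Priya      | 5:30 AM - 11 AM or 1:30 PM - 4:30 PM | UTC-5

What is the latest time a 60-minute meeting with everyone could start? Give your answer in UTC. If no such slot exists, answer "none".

19:30

Freya in UTC: 10:30-14:00, 14:30-18:30, 19:00-22:00 (add 6h to convert from UTC-6).
Arjun in UTC: 09:00-16:00, 17:30-22:00 (add 6h to convert from UTC-6).
Tomás in UTC: 10:30-13:00, 14:30-15:30, 17:00-22:00 (add 6h to convert from UTC-6).
Ben in UTC: 09:00-18:30, 19:00-22:00 (add 5h to convert from UTC-5).
Chen in UTC: 10:30-11:30, 12:30-13:00, 14:30-15:30, 17:30-20:30 (add 6h to convert from UTC-6).
Idris in UTC: 09:00-12:30, 14:00-22:00 (add 5h to convert from UTC-5).
Priya in UTC: 10:30-16:00, 18:30-21:30 (add 5h to convert from UTC-5).
Freya ∩ Arjun: 10:30-14:00, 14:30-16:00, 17:30-18:30, 19:00-22:00.
Freya ∩ Arjun ∩ Tomás: 10:30-13:00, 14:30-15:30, 17:30-18:30, 19:00-22:00.
Freya ∩ Arjun ∩ Tomás ∩ Ben: 10:30-13:00, 14:30-15:30, 17:30-18:30, 19:00-22:00.
Freya ∩ Arjun ∩ Tomás ∩ Ben ∩ Chen: 10:30-11:30, 12:30-13:00, 14:30-15:30, 17:30-18:30, 19:00-20:30.
Freya ∩ Arjun ∩ Tomás ∩ Ben ∩ Chen ∩ Idris: 10:30-11:30, 14:30-15:30, 17:30-18:30, 19:00-20:30.
Freya ∩ Arjun ∩ Tomás ∩ Ben ∩ Chen ∩ Idris ∩ Priya: 10:30-11:30, 14:30-15:30, 19:00-20:30.
The last common window of at least 60 minutes is 19:00-20:30; a 60-minute meeting can start as late as 19:30 and still end by 20:30.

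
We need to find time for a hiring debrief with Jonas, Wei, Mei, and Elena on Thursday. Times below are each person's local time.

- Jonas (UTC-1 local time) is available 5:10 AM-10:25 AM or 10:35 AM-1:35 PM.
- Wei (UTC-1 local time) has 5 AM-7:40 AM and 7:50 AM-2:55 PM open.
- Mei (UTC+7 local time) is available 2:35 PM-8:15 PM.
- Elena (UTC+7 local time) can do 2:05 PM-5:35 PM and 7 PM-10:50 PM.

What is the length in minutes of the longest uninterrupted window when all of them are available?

Jonas in UTC: 06:10-11:25, 11:35-14:35 (add 1h to convert from UTC-1).
Wei in UTC: 06:00-08:40, 08:50-15:55 (add 1h to convert from UTC-1).
Mei in UTC: 07:35-13:15 (subtract 7h to convert from UTC+7).
Elena in UTC: 07:05-10:35, 12:00-15:50 (subtract 7h to convert from UTC+7).
Jonas ∩ Wei: 06:10-08:40, 08:50-11:25, 11:35-14:35.
Jonas ∩ Wei ∩ Mei: 07:35-08:40, 08:50-11:25, 11:35-13:15.
Jonas ∩ Wei ∩ Mei ∩ Elena: 07:35-08:40, 08:50-10:35, 12:00-13:15.
The longest is 08:50-10:35 at 105 minutes.

105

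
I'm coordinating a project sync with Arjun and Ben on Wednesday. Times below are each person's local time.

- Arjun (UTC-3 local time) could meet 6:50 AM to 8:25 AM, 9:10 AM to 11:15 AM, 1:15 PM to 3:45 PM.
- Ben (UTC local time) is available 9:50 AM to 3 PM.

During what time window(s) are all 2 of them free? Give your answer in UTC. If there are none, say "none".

Arjun in UTC: 09:50-11:25, 12:10-14:15, 16:15-18:45 (add 3h to convert from UTC-3).
Ben in UTC: 09:50-15:00.
Arjun ∩ Ben: 09:50-11:25, 12:10-14:15.

09:50-11:25, 12:10-14:15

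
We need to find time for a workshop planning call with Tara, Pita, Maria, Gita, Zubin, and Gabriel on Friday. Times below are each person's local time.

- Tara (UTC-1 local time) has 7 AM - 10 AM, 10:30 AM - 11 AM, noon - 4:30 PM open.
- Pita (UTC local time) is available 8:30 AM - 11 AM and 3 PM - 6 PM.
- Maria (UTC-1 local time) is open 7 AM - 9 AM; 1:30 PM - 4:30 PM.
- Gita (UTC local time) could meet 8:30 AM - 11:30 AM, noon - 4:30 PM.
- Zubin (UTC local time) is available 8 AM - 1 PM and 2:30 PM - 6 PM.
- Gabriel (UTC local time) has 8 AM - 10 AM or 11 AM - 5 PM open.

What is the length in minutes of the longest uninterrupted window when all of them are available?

90

Tara in UTC: 08:00-11:00, 11:30-12:00, 13:00-17:30 (add 1h to convert from UTC-1).
Pita in UTC: 08:30-11:00, 15:00-18:00.
Maria in UTC: 08:00-10:00, 14:30-17:30 (add 1h to convert from UTC-1).
Gita in UTC: 08:30-11:30, 12:00-16:30.
Zubin in UTC: 08:00-13:00, 14:30-18:00.
Gabriel in UTC: 08:00-10:00, 11:00-17:00.
Tara ∩ Pita: 08:30-11:00, 15:00-17:30.
Tara ∩ Pita ∩ Maria: 08:30-10:00, 15:00-17:30.
Tara ∩ Pita ∩ Maria ∩ Gita: 08:30-10:00, 15:00-16:30.
Tara ∩ Pita ∩ Maria ∩ Gita ∩ Zubin: 08:30-10:00, 15:00-16:30.
Tara ∩ Pita ∩ Maria ∩ Gita ∩ Zubin ∩ Gabriel: 08:30-10:00, 15:00-16:30.
The longest is 08:30-10:00 at 90 minutes.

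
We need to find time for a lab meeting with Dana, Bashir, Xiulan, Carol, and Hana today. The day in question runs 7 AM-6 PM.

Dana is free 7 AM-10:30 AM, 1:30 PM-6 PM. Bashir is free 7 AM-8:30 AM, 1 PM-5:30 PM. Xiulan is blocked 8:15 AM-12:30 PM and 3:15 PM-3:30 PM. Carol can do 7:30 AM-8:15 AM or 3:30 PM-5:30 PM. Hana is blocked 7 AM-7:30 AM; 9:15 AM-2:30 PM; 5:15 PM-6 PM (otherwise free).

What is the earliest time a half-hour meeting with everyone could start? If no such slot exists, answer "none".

Dana free: 07:00-10:30, 13:30-18:00.
Bashir free: 07:00-08:30, 13:00-17:30.
Xiulan free: 07:00-08:15, 12:30-15:15, 15:30-18:00 (invert busy blocks within the working day).
Carol free: 07:30-08:15, 15:30-17:30.
Hana free: 07:30-09:15, 14:30-17:15 (invert busy blocks within the working day).
Dana ∩ Bashir: 07:00-08:30, 13:30-17:30.
Dana ∩ Bashir ∩ Xiulan: 07:00-08:15, 13:30-15:15, 15:30-17:30.
Dana ∩ Bashir ∩ Xiulan ∩ Carol: 07:30-08:15, 15:30-17:30.
Dana ∩ Bashir ∩ Xiulan ∩ Carol ∩ Hana: 07:30-08:15, 15:30-17:15.
The first common window of at least 30 minutes is 07:30-08:15, so the earliest start is 07:30.

07:30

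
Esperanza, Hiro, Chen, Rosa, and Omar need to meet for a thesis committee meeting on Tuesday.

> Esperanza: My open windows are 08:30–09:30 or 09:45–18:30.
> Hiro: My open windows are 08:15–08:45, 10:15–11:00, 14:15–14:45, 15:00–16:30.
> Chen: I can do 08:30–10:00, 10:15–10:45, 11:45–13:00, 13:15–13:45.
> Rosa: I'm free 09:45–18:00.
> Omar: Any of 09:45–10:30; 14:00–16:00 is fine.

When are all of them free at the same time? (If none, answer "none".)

Esperanza ∩ Hiro: 08:30-08:45, 10:15-11:00, 14:15-14:45, 15:00-16:30.
Esperanza ∩ Hiro ∩ Chen: 08:30-08:45, 10:15-10:45.
Esperanza ∩ Hiro ∩ Chen ∩ Rosa: 10:15-10:45.
Esperanza ∩ Hiro ∩ Chen ∩ Rosa ∩ Omar: 10:15-10:30.

10:15-10:30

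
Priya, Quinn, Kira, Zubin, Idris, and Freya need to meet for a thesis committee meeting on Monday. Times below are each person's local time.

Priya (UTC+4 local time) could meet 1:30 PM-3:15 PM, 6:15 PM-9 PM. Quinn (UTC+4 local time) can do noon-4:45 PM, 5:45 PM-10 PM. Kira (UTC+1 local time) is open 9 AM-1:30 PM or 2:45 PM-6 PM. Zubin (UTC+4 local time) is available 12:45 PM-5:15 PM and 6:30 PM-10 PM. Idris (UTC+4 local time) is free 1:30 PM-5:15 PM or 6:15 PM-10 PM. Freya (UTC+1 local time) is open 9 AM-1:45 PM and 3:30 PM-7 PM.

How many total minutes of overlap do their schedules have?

255

Priya in UTC: 09:30-11:15, 14:15-17:00 (subtract 4h to convert from UTC+4).
Quinn in UTC: 08:00-12:45, 13:45-18:00 (subtract 4h to convert from UTC+4).
Kira in UTC: 08:00-12:30, 13:45-17:00 (subtract 1h to convert from UTC+1).
Zubin in UTC: 08:45-13:15, 14:30-18:00 (subtract 4h to convert from UTC+4).
Idris in UTC: 09:30-13:15, 14:15-18:00 (subtract 4h to convert from UTC+4).
Freya in UTC: 08:00-12:45, 14:30-18:00 (subtract 1h to convert from UTC+1).
Priya ∩ Quinn: 09:30-11:15, 14:15-17:00.
Priya ∩ Quinn ∩ Kira: 09:30-11:15, 14:15-17:00.
Priya ∩ Quinn ∩ Kira ∩ Zubin: 09:30-11:15, 14:30-17:00.
Priya ∩ Quinn ∩ Kira ∩ Zubin ∩ Idris: 09:30-11:15, 14:30-17:00.
Priya ∩ Quinn ∩ Kira ∩ Zubin ∩ Idris ∩ Freya: 09:30-11:15, 14:30-17:00.
Summing the common windows: 105 + 150 = 255 minutes.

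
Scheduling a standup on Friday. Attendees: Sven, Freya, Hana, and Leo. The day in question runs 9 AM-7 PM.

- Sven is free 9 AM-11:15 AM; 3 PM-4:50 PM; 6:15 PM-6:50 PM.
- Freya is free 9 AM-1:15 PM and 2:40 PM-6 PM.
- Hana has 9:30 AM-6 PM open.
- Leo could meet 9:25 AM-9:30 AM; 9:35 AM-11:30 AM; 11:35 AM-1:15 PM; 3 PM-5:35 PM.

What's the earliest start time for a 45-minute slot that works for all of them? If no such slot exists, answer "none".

09:35

Sven ∩ Freya: 09:00-11:15, 15:00-16:50.
Sven ∩ Freya ∩ Hana: 09:30-11:15, 15:00-16:50.
Sven ∩ Freya ∩ Hana ∩ Leo: 09:35-11:15, 15:00-16:50.
So the common availability across everyone is 09:35-11:15, 15:00-16:50.
The first common window of at least 45 minutes is 09:35-11:15, so the earliest start is 09:35.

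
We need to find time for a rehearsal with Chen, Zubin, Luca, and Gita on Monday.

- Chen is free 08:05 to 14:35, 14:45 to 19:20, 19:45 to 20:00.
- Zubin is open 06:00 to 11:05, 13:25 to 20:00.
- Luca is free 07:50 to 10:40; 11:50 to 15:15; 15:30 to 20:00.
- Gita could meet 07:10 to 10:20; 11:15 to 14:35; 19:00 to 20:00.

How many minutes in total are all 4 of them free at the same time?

Chen ∩ Zubin: 08:05-11:05, 13:25-14:35, 14:45-19:20, 19:45-20:00.
Chen ∩ Zubin ∩ Luca: 08:05-10:40, 13:25-14:35, 14:45-15:15, 15:30-19:20, 19:45-20:00.
Chen ∩ Zubin ∩ Luca ∩ Gita: 08:05-10:20, 13:25-14:35, 19:00-19:20, 19:45-20:00.
Summing the common windows: 135 + 70 + 20 + 15 = 240 minutes.

240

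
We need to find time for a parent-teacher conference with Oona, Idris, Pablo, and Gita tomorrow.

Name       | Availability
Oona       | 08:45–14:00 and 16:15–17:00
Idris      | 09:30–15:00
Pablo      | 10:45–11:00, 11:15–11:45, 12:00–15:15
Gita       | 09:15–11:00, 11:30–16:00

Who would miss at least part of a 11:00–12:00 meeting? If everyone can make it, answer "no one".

Gita, Pablo

Oona: free for 11:00-12:00. Idris: free for 11:00-12:00. Pablo: not fully free for 11:00-12:00. Gita: not fully free for 11:00-12:00.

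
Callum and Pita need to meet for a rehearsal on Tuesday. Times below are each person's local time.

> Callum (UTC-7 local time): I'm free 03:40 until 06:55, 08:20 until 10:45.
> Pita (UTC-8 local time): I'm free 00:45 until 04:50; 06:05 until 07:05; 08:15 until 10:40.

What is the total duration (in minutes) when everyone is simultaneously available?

Callum in UTC: 10:40-13:55, 15:20-17:45 (add 7h to convert from UTC-7).
Pita in UTC: 08:45-12:50, 14:05-15:05, 16:15-18:40 (add 8h to convert from UTC-8).
Callum ∩ Pita: 10:40-12:50, 16:15-17:45.
Summing the common windows: 130 + 90 = 220 minutes.

220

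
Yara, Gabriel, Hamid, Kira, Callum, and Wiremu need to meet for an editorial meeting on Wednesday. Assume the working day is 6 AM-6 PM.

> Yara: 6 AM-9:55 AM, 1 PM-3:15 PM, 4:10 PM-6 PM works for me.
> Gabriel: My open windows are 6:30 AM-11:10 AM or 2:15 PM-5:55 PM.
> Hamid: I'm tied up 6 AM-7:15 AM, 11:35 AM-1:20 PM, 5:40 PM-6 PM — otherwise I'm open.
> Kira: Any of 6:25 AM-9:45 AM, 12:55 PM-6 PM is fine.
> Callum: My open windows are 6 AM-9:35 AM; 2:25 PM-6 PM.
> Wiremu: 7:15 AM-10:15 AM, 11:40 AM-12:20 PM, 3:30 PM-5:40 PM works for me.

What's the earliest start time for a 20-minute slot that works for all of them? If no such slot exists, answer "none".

Yara free: 06:00-09:55, 13:00-15:15, 16:10-18:00.
Gabriel free: 06:30-11:10, 14:15-17:55.
Hamid free: 07:15-11:35, 13:20-17:40 (invert busy blocks within the working day).
Kira free: 06:25-09:45, 12:55-18:00.
Callum free: 06:00-09:35, 14:25-18:00.
Wiremu free: 07:15-10:15, 11:40-12:20, 15:30-17:40.
Yara ∩ Gabriel: 06:30-09:55, 14:15-15:15, 16:10-17:55.
Yara ∩ Gabriel ∩ Hamid: 07:15-09:55, 14:15-15:15, 16:10-17:40.
Yara ∩ Gabriel ∩ Hamid ∩ Kira: 07:15-09:45, 14:15-15:15, 16:10-17:40.
Yara ∩ Gabriel ∩ Hamid ∩ Kira ∩ Callum: 07:15-09:35, 14:25-15:15, 16:10-17:40.
Yara ∩ Gabriel ∩ Hamid ∩ Kira ∩ Callum ∩ Wiremu: 07:15-09:35, 16:10-17:40.
The first common window of at least 20 minutes is 07:15-09:35, so the earliest start is 07:15.

07:15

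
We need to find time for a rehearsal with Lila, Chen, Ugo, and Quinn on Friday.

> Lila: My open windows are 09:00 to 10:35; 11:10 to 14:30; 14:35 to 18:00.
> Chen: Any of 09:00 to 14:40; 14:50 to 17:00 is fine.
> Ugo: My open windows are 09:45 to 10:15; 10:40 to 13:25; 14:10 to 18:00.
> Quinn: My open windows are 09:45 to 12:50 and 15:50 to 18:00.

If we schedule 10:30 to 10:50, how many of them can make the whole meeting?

2

Chen and Quinn can make the full 10:30-10:50 slot — that's 2.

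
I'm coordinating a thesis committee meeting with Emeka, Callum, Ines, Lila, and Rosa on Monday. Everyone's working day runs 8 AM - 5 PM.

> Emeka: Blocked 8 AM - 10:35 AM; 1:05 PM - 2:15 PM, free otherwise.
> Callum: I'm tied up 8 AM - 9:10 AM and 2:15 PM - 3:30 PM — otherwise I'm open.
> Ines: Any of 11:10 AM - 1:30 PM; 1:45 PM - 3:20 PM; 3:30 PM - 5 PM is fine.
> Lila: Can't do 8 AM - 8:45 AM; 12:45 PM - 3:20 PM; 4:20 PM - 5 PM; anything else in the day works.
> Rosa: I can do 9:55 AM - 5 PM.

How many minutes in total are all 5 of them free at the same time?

Emeka free: 10:35-13:05, 14:15-17:00 (invert busy blocks within the working day).
Callum free: 09:10-14:15, 15:30-17:00 (invert busy blocks within the working day).
Ines free: 11:10-13:30, 13:45-15:20, 15:30-17:00.
Lila free: 08:45-12:45, 15:20-16:20 (invert busy blocks within the working day).
Rosa free: 09:55-17:00.
Emeka ∩ Callum: 10:35-13:05, 15:30-17:00.
Emeka ∩ Callum ∩ Ines: 11:10-13:05, 15:30-17:00.
Emeka ∩ Callum ∩ Ines ∩ Lila: 11:10-12:45, 15:30-16:20.
Emeka ∩ Callum ∩ Ines ∩ Lila ∩ Rosa: 11:10-12:45, 15:30-16:20.
Summing the common windows: 95 + 50 = 145 minutes.

145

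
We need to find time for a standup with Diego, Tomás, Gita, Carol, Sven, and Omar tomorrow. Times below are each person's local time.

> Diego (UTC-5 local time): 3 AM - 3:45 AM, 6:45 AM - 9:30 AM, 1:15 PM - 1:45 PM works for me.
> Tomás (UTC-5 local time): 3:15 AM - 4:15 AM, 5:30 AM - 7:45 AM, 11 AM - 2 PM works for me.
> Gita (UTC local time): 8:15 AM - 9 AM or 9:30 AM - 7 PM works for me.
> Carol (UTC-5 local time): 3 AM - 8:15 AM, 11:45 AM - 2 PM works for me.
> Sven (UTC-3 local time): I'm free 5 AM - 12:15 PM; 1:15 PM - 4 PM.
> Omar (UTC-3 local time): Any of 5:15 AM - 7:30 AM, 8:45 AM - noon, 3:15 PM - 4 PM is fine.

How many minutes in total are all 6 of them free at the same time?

Diego in UTC: 08:00-08:45, 11:45-14:30, 18:15-18:45 (add 5h to convert from UTC-5).
Tomás in UTC: 08:15-09:15, 10:30-12:45, 16:00-19:00 (add 5h to convert from UTC-5).
Gita in UTC: 08:15-09:00, 09:30-19:00.
Carol in UTC: 08:00-13:15, 16:45-19:00 (add 5h to convert from UTC-5).
Sven in UTC: 08:00-15:15, 16:15-19:00 (add 3h to convert from UTC-3).
Omar in UTC: 08:15-10:30, 11:45-15:00, 18:15-19:00 (add 3h to convert from UTC-3).
Diego ∩ Tomás: 08:15-08:45, 11:45-12:45, 18:15-18:45.
Diego ∩ Tomás ∩ Gita: 08:15-08:45, 11:45-12:45, 18:15-18:45.
Diego ∩ Tomás ∩ Gita ∩ Carol: 08:15-08:45, 11:45-12:45, 18:15-18:45.
Diego ∩ Tomás ∩ Gita ∩ Carol ∩ Sven: 08:15-08:45, 11:45-12:45, 18:15-18:45.
Diego ∩ Tomás ∩ Gita ∩ Carol ∩ Sven ∩ Omar: 08:15-08:45, 11:45-12:45, 18:15-18:45.
Summing the common windows: 30 + 60 + 30 = 120 minutes.

120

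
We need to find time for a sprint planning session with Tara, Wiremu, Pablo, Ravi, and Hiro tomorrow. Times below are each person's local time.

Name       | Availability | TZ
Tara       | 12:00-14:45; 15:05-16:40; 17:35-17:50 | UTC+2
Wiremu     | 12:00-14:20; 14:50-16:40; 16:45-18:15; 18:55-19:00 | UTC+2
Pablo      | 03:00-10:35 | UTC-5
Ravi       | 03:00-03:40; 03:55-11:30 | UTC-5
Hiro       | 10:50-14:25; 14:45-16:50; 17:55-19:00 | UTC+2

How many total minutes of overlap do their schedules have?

235

Tara in UTC: 10:00-12:45, 13:05-14:40, 15:35-15:50 (subtract 2h to convert from UTC+2).
Wiremu in UTC: 10:00-12:20, 12:50-14:40, 14:45-16:15, 16:55-17:00 (subtract 2h to convert from UTC+2).
Pablo in UTC: 08:00-15:35 (add 5h to convert from UTC-5).
Ravi in UTC: 08:00-08:40, 08:55-16:30 (add 5h to convert from UTC-5).
Hiro in UTC: 08:50-12:25, 12:45-14:50, 15:55-17:00 (subtract 2h to convert from UTC+2).
Tara ∩ Wiremu: 10:00-12:20, 13:05-14:40, 15:35-15:50.
Tara ∩ Wiremu ∩ Pablo: 10:00-12:20, 13:05-14:40.
Tara ∩ Wiremu ∩ Pablo ∩ Ravi: 10:00-12:20, 13:05-14:40.
Tara ∩ Wiremu ∩ Pablo ∩ Ravi ∩ Hiro: 10:00-12:20, 13:05-14:40.
So the common availability across everyone is 10:00-12:20, 13:05-14:40.
Summing the common windows: 140 + 95 = 235 minutes.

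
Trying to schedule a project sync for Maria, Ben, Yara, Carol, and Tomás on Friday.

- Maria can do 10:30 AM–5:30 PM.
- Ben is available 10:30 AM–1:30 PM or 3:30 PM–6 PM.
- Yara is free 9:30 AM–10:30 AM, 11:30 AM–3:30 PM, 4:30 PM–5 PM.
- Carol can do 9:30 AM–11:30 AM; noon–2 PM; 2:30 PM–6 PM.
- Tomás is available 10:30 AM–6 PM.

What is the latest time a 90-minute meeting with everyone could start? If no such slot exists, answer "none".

Maria ∩ Ben: 10:30-13:30, 15:30-17:30.
Maria ∩ Ben ∩ Yara: 11:30-13:30, 16:30-17:00.
Maria ∩ Ben ∩ Yara ∩ Carol: 12:00-13:30, 16:30-17:00.
Maria ∩ Ben ∩ Yara ∩ Carol ∩ Tomás: 12:00-13:30, 16:30-17:00.
The last common window of at least 90 minutes is 12:00-13:30; a 90-minute meeting can start as late as 12:00 and still end by 13:30.

12:00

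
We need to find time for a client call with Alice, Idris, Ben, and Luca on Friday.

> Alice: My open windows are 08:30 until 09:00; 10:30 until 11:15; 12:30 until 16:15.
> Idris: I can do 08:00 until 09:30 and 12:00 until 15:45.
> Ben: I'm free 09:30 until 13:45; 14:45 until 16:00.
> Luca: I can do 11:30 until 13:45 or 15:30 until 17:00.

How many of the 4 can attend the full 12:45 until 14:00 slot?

2

Alice and Idris can make the full 12:45-14:00 slot — that's 2.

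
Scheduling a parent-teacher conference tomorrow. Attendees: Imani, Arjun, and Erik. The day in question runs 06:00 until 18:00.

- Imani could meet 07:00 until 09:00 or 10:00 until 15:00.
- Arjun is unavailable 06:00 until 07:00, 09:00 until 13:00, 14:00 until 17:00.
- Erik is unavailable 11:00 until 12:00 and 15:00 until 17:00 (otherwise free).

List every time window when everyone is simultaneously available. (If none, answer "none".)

07:00-09:00, 13:00-14:00

Imani free: 07:00-09:00, 10:00-15:00.
Arjun free: 07:00-09:00, 13:00-14:00, 17:00-18:00 (invert busy blocks within the working day).
Erik free: 06:00-11:00, 12:00-15:00, 17:00-18:00 (invert busy blocks within the working day).
Imani ∩ Arjun: 07:00-09:00, 13:00-14:00.
Imani ∩ Arjun ∩ Erik: 07:00-09:00, 13:00-14:00.
So the common availability across everyone is 07:00-09:00, 13:00-14:00.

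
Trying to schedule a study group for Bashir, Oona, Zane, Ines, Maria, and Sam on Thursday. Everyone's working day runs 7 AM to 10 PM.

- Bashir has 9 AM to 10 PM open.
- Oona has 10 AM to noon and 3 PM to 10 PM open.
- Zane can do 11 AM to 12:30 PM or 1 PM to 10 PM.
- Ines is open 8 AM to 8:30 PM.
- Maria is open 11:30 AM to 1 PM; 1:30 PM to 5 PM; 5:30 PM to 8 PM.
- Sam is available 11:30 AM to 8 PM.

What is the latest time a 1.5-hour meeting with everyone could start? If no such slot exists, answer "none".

Bashir ∩ Oona: 10:00-12:00, 15:00-22:00.
Bashir ∩ Oona ∩ Zane: 11:00-12:00, 15:00-22:00.
Bashir ∩ Oona ∩ Zane ∩ Ines: 11:00-12:00, 15:00-20:30.
Bashir ∩ Oona ∩ Zane ∩ Ines ∩ Maria: 11:30-12:00, 15:00-17:00, 17:30-20:00.
Bashir ∩ Oona ∩ Zane ∩ Ines ∩ Maria ∩ Sam: 11:30-12:00, 15:00-17:00, 17:30-20:00.
The last common window of at least 90 minutes is 17:30-20:00; a 90-minute meeting can start as late as 18:30 and still end by 20:00.

18:30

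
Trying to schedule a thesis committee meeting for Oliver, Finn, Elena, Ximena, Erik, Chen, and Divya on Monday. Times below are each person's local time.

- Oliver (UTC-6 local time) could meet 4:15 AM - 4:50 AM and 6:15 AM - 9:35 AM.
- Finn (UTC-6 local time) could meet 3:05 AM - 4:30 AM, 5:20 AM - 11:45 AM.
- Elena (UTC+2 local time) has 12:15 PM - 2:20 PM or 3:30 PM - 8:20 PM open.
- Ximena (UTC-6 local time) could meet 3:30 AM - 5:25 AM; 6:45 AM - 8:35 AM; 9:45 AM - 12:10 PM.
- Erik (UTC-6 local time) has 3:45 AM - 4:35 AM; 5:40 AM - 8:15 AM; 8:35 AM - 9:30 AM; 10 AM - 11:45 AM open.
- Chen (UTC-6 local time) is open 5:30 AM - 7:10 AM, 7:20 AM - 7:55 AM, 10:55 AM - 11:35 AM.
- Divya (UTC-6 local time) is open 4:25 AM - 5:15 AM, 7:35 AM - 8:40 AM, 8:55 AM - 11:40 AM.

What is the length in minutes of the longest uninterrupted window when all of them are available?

Oliver in UTC: 10:15-10:50, 12:15-15:35 (add 6h to convert from UTC-6).
Finn in UTC: 09:05-10:30, 11:20-17:45 (add 6h to convert from UTC-6).
Elena in UTC: 10:15-12:20, 13:30-18:20 (subtract 2h to convert from UTC+2).
Ximena in UTC: 09:30-11:25, 12:45-14:35, 15:45-18:10 (add 6h to convert from UTC-6).
Erik in UTC: 09:45-10:35, 11:40-14:15, 14:35-15:30, 16:00-17:45 (add 6h to convert from UTC-6).
Chen in UTC: 11:30-13:10, 13:20-13:55, 16:55-17:35 (add 6h to convert from UTC-6).
Divya in UTC: 10:25-11:15, 13:35-14:40, 14:55-17:40 (add 6h to convert from UTC-6).
Oliver ∩ Finn: 10:15-10:30, 12:15-15:35.
Oliver ∩ Finn ∩ Elena: 10:15-10:30, 12:15-12:20, 13:30-15:35.
Oliver ∩ Finn ∩ Elena ∩ Ximena: 10:15-10:30, 13:30-14:35.
Oliver ∩ Finn ∩ Elena ∩ Ximena ∩ Erik: 10:15-10:30, 13:30-14:15.
Oliver ∩ Finn ∩ Elena ∩ Ximena ∩ Erik ∩ Chen: 13:30-13:55.
Oliver ∩ Finn ∩ Elena ∩ Ximena ∩ Erik ∩ Chen ∩ Divya: 13:35-13:55.
So the common availability across everyone is 13:35-13:55.
The longest is 13:35-13:55 at 20 minutes.

20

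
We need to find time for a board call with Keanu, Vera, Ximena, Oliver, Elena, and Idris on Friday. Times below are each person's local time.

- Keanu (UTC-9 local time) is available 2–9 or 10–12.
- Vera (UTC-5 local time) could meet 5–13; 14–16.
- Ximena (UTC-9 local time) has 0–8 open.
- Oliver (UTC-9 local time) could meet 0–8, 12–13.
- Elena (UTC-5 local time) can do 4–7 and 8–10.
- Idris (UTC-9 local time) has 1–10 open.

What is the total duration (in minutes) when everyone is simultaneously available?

180

Keanu in UTC: 11:00-18:00, 19:00-21:00 (add 9h to convert from UTC-9).
Vera in UTC: 10:00-18:00, 19:00-21:00 (add 5h to convert from UTC-5).
Ximena in UTC: 09:00-17:00 (add 9h to convert from UTC-9).
Oliver in UTC: 09:00-17:00, 21:00-22:00 (add 9h to convert from UTC-9).
Elena in UTC: 09:00-12:00, 13:00-15:00 (add 5h to convert from UTC-5).
Idris in UTC: 10:00-19:00 (add 9h to convert from UTC-9).
Keanu ∩ Vera: 11:00-18:00, 19:00-21:00.
Keanu ∩ Vera ∩ Ximena: 11:00-17:00.
Keanu ∩ Vera ∩ Ximena ∩ Oliver: 11:00-17:00.
Keanu ∩ Vera ∩ Ximena ∩ Oliver ∩ Elena: 11:00-12:00, 13:00-15:00.
Keanu ∩ Vera ∩ Ximena ∩ Oliver ∩ Elena ∩ Idris: 11:00-12:00, 13:00-15:00.
So the common availability across everyone is 11:00-12:00, 13:00-15:00.
Summing the common windows: 60 + 120 = 180 minutes.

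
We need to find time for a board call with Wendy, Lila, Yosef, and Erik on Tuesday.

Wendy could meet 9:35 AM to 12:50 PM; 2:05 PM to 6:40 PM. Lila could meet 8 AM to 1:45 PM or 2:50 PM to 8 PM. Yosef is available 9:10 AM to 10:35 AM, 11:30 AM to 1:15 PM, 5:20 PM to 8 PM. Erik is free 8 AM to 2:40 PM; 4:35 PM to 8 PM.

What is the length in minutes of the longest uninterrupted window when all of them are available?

80

Wendy ∩ Lila: 09:35-12:50, 14:50-18:40.
Wendy ∩ Lila ∩ Yosef: 09:35-10:35, 11:30-12:50, 17:20-18:40.
Wendy ∩ Lila ∩ Yosef ∩ Erik: 09:35-10:35, 11:30-12:50, 17:20-18:40.
The longest is 11:30-12:50 at 80 minutes.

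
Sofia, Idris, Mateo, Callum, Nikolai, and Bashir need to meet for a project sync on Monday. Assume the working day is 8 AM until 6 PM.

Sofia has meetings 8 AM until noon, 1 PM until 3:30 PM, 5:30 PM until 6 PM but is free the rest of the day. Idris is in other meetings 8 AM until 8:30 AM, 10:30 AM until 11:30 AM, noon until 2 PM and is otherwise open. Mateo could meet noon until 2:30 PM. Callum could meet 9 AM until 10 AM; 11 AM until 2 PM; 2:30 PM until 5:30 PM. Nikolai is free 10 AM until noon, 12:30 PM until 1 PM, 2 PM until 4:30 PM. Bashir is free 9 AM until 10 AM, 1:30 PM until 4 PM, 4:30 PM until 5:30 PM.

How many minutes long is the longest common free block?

0

Sofia free: 12:00-13:00, 15:30-17:30 (invert busy blocks within the working day).
Idris free: 08:30-10:30, 11:30-12:00, 14:00-18:00 (invert busy blocks within the working day).
Mateo free: 12:00-14:30.
Callum free: 09:00-10:00, 11:00-14:00, 14:30-17:30.
Nikolai free: 10:00-12:00, 12:30-13:00, 14:00-16:30.
Bashir free: 09:00-10:00, 13:30-16:00, 16:30-17:30.
Sofia ∩ Idris: 15:30-17:30.
Sofia ∩ Idris ∩ Mateo: ∅.
Sofia ∩ Idris ∩ Mateo ∩ Callum: ∅.
Sofia ∩ Idris ∩ Mateo ∩ Callum ∩ Nikolai: ∅.
Sofia ∩ Idris ∩ Mateo ∩ Callum ∩ Nikolai ∩ Bashir: ∅.
There is no time when everyone is free.
No common window exists, so the longest block is 0 minutes.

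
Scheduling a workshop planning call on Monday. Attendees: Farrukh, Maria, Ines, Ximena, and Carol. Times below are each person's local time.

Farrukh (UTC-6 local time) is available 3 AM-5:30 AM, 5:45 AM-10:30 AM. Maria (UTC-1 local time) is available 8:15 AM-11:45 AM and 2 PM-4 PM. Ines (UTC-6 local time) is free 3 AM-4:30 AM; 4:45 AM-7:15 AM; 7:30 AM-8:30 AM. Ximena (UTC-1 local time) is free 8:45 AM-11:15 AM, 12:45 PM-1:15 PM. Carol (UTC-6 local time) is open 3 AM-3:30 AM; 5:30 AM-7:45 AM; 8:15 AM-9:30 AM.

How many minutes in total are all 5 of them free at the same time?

30

Farrukh in UTC: 09:00-11:30, 11:45-16:30 (add 6h to convert from UTC-6).
Maria in UTC: 09:15-12:45, 15:00-17:00 (add 1h to convert from UTC-1).
Ines in UTC: 09:00-10:30, 10:45-13:15, 13:30-14:30 (add 6h to convert from UTC-6).
Ximena in UTC: 09:45-12:15, 13:45-14:15 (add 1h to convert from UTC-1).
Carol in UTC: 09:00-09:30, 11:30-13:45, 14:15-15:30 (add 6h to convert from UTC-6).
Farrukh ∩ Maria: 09:15-11:30, 11:45-12:45, 15:00-16:30.
Farrukh ∩ Maria ∩ Ines: 09:15-10:30, 10:45-11:30, 11:45-12:45.
Farrukh ∩ Maria ∩ Ines ∩ Ximena: 09:45-10:30, 10:45-11:30, 11:45-12:15.
Farrukh ∩ Maria ∩ Ines ∩ Ximena ∩ Carol: 11:45-12:15.
Those are the intersection windows.
That's a single block of 30 minutes.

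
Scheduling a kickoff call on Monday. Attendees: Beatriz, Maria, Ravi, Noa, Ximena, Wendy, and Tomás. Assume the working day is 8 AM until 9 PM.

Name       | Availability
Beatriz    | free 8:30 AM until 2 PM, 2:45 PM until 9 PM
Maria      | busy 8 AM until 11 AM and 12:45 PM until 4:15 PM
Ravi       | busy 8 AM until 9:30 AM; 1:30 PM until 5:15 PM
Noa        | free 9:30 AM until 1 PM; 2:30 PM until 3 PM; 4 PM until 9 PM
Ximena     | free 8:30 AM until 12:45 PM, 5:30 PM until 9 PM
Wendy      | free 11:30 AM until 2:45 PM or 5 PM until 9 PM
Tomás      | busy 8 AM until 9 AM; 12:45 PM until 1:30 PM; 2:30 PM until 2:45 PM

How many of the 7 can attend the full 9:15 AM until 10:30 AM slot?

Beatriz free: 08:30-14:00, 14:45-21:00.
Maria free: 11:00-12:45, 16:15-21:00 (invert busy blocks within the working day).
Ravi free: 09:30-13:30, 17:15-21:00 (invert busy blocks within the working day).
Noa free: 09:30-13:00, 14:30-15:00, 16:00-21:00.
Ximena free: 08:30-12:45, 17:30-21:00.
Wendy free: 11:30-14:45, 17:00-21:00.
Tomás free: 09:00-12:45, 13:30-14:30, 14:45-21:00 (invert busy blocks within the working day).
Beatriz, Ximena, and Tomás can make the full 09:15-10:30 slot — that's 3.

3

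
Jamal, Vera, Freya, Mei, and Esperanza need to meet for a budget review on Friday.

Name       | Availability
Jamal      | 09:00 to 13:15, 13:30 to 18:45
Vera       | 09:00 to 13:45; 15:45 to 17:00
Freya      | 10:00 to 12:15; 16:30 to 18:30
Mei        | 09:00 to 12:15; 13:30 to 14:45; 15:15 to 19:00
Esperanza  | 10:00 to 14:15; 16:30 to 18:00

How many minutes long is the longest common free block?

135

Jamal ∩ Vera: 09:00-13:15, 13:30-13:45, 15:45-17:00.
Jamal ∩ Vera ∩ Freya: 10:00-12:15, 16:30-17:00.
Jamal ∩ Vera ∩ Freya ∩ Mei: 10:00-12:15, 16:30-17:00.
Jamal ∩ Vera ∩ Freya ∩ Mei ∩ Esperanza: 10:00-12:15, 16:30-17:00.
The longest is 10:00-12:15 at 135 minutes.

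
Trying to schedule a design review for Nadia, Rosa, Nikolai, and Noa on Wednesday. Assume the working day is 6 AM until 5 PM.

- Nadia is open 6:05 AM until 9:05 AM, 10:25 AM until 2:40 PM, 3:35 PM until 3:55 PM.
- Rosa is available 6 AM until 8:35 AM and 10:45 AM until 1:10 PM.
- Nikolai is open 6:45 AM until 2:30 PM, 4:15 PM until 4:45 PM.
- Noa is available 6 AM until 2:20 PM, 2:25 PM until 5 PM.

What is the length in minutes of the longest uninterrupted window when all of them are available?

145

Nadia ∩ Rosa: 06:05-08:35, 10:45-13:10.
Nadia ∩ Rosa ∩ Nikolai: 06:45-08:35, 10:45-13:10.
Nadia ∩ Rosa ∩ Nikolai ∩ Noa: 06:45-08:35, 10:45-13:10.
The longest is 10:45-13:10 at 145 minutes.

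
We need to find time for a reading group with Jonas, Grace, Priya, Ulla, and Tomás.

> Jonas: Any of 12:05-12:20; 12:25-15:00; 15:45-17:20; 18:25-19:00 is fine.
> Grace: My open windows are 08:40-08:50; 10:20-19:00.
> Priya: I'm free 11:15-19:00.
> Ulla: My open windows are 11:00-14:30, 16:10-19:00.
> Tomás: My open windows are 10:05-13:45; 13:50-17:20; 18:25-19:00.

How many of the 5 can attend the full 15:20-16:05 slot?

Grace, Priya, and Tomás can make the full 15:20-16:05 slot — that's 3.

3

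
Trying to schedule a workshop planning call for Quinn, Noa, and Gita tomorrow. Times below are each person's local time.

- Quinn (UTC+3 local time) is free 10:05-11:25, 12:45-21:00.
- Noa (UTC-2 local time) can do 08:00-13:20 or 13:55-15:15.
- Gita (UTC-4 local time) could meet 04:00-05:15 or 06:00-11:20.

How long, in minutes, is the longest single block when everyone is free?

320

Quinn in UTC: 07:05-08:25, 09:45-18:00 (subtract 3h to convert from UTC+3).
Noa in UTC: 10:00-15:20, 15:55-17:15 (add 2h to convert from UTC-2).
Gita in UTC: 08:00-09:15, 10:00-15:20 (add 4h to convert from UTC-4).
Quinn ∩ Noa: 10:00-15:20, 15:55-17:15.
Quinn ∩ Noa ∩ Gita: 10:00-15:20.
So the common availability across everyone is 10:00-15:20.
The longest is 10:00-15:20 at 320 minutes.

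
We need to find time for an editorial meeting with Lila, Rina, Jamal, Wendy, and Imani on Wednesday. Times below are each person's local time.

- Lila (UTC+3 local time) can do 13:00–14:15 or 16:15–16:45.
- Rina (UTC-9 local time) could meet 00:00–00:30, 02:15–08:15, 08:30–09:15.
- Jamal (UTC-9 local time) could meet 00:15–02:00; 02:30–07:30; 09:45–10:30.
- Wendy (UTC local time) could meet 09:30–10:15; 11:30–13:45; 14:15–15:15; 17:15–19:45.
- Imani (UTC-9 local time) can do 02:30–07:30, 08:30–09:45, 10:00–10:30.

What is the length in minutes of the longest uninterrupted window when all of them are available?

30

Lila in UTC: 10:00-11:15, 13:15-13:45 (subtract 3h to convert from UTC+3).
Rina in UTC: 09:00-09:30, 11:15-17:15, 17:30-18:15 (add 9h to convert from UTC-9).
Jamal in UTC: 09:15-11:00, 11:30-16:30, 18:45-19:30 (add 9h to convert from UTC-9).
Wendy in UTC: 09:30-10:15, 11:30-13:45, 14:15-15:15, 17:15-19:45.
Imani in UTC: 11:30-16:30, 17:30-18:45, 19:00-19:30 (add 9h to convert from UTC-9).
Lila ∩ Rina: 13:15-13:45.
Lila ∩ Rina ∩ Jamal: 13:15-13:45.
Lila ∩ Rina ∩ Jamal ∩ Wendy: 13:15-13:45.
Lila ∩ Rina ∩ Jamal ∩ Wendy ∩ Imani: 13:15-13:45.
The longest is 13:15-13:45 at 30 minutes.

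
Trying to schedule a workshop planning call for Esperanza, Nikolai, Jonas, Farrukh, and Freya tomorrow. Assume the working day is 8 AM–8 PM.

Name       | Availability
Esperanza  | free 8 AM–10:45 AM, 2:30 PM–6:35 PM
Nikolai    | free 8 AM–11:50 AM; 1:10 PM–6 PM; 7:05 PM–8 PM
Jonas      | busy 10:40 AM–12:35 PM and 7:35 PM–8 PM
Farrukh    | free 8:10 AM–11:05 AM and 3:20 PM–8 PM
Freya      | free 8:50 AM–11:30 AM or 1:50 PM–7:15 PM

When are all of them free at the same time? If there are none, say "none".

08:50-10:40, 15:20-18:00

Esperanza free: 08:00-10:45, 14:30-18:35.
Nikolai free: 08:00-11:50, 13:10-18:00, 19:05-20:00.
Jonas free: 08:00-10:40, 12:35-19:35 (invert busy blocks within the working day).
Farrukh free: 08:10-11:05, 15:20-20:00.
Freya free: 08:50-11:30, 13:50-19:15.
Esperanza ∩ Nikolai: 08:00-10:45, 14:30-18:00.
Esperanza ∩ Nikolai ∩ Jonas: 08:00-10:40, 14:30-18:00.
Esperanza ∩ Nikolai ∩ Jonas ∩ Farrukh: 08:10-10:40, 15:20-18:00.
Esperanza ∩ Nikolai ∩ Jonas ∩ Farrukh ∩ Freya: 08:50-10:40, 15:20-18:00.
So the common availability across everyone is 08:50-10:40, 15:20-18:00.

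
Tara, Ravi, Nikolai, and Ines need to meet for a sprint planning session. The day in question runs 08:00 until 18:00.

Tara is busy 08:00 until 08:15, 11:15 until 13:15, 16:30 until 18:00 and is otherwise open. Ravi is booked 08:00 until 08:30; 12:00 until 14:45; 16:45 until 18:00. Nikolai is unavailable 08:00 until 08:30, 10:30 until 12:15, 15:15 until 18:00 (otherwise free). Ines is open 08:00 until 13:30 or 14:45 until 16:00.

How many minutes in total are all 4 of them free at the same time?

150

Tara free: 08:15-11:15, 13:15-16:30 (invert busy blocks within the working day).
Ravi free: 08:30-12:00, 14:45-16:45 (invert busy blocks within the working day).
Nikolai free: 08:30-10:30, 12:15-15:15 (invert busy blocks within the working day).
Ines free: 08:00-13:30, 14:45-16:00.
Tara ∩ Ravi: 08:30-11:15, 14:45-16:30.
Tara ∩ Ravi ∩ Nikolai: 08:30-10:30, 14:45-15:15.
Tara ∩ Ravi ∩ Nikolai ∩ Ines: 08:30-10:30, 14:45-15:15.
Those are the intersection windows.
Summing the common windows: 120 + 30 = 150 minutes.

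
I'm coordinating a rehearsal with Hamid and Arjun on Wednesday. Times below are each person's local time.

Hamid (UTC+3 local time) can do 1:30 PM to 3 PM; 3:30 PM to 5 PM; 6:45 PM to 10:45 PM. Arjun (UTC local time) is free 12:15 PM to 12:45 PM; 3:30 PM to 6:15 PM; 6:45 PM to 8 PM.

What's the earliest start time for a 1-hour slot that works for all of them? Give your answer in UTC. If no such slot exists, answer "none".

Hamid in UTC: 10:30-12:00, 12:30-14:00, 15:45-19:45 (subtract 3h to convert from UTC+3).
Arjun in UTC: 12:15-12:45, 15:30-18:15, 18:45-20:00.
Hamid ∩ Arjun: 12:30-12:45, 15:45-18:15, 18:45-19:45.
Those are the intersection windows.
The first common window of at least 60 minutes is 15:45-18:15, so the earliest start is 15:45.

15:45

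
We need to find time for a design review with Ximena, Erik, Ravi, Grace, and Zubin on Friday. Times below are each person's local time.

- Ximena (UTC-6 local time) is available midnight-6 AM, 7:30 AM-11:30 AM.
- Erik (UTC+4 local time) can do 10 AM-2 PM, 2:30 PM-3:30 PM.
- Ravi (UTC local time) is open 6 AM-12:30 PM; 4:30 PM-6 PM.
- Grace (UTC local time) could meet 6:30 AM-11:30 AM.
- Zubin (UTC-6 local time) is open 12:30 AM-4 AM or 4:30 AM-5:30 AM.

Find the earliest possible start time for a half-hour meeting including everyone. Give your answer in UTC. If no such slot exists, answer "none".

06:30

Ximena in UTC: 06:00-12:00, 13:30-17:30 (add 6h to convert from UTC-6).
Erik in UTC: 06:00-10:00, 10:30-11:30 (subtract 4h to convert from UTC+4).
Ravi in UTC: 06:00-12:30, 16:30-18:00.
Grace in UTC: 06:30-11:30.
Zubin in UTC: 06:30-10:00, 10:30-11:30 (add 6h to convert from UTC-6).
Ximena ∩ Erik: 06:00-10:00, 10:30-11:30.
Ximena ∩ Erik ∩ Ravi: 06:00-10:00, 10:30-11:30.
Ximena ∩ Erik ∩ Ravi ∩ Grace: 06:30-10:00, 10:30-11:30.
Ximena ∩ Erik ∩ Ravi ∩ Grace ∩ Zubin: 06:30-10:00, 10:30-11:30.
So the common availability across everyone is 06:30-10:00, 10:30-11:30.
The first common window of at least 30 minutes is 06:30-10:00, so the earliest start is 06:30.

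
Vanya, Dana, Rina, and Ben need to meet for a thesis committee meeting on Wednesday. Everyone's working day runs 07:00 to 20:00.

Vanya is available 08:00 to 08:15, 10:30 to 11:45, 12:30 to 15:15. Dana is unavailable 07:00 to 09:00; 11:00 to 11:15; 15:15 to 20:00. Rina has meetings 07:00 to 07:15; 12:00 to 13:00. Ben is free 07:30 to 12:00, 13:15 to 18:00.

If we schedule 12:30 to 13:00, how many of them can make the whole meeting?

2

Vanya free: 08:00-08:15, 10:30-11:45, 12:30-15:15.
Dana free: 09:00-11:00, 11:15-15:15 (invert busy blocks within the working day).
Rina free: 07:15-12:00, 13:00-20:00 (invert busy blocks within the working day).
Ben free: 07:30-12:00, 13:15-18:00.
Vanya and Dana can make the full 12:30-13:00 slot — that's 2.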